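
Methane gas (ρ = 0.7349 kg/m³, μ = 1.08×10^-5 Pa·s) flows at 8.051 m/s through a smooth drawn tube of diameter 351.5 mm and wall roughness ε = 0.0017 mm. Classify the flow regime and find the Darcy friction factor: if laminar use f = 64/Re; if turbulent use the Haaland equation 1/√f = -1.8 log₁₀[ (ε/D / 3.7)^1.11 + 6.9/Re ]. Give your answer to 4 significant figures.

f ≈ 0.01564

Re = ρVD/μ = 0.7349·8.051·0.3515/1.08e-05 = 1.926e+05.
Re > 4000 → turbulent. ε/D = 1.7e-06/0.3515 = 4.84e-06; Haaland: 1/√f = -1.8 log₁₀[2.95e-07 + 3.58e-05] = 7.996, so f = 0.01564.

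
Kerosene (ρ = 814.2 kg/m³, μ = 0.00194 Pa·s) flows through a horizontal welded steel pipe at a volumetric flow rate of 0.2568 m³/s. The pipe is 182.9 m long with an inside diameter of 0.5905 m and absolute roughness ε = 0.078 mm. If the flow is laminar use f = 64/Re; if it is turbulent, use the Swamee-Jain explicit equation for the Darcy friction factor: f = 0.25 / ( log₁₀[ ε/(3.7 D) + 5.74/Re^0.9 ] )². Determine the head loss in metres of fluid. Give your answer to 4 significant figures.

Cross-sectional area A = πD²/4 = π(0.5905)²/4 = 0.2739 m²; mean velocity V = Q/A = 0.2568/0.2739 = 0.9377 m/s.
Reynolds number Re = ρVD/μ = 814.2 · 0.9377 · 0.5905 / 0.00194 = 2.324e+05.
Re > 4000 → turbulent. Relative roughness ε/D = 7.8e-05/0.5905 = 0.000132. Swamee-Jain: f = 0.25/(log₁₀[0.000132/3.7 + 5.74/2.324e+05^0.9])² = 0.25/(log₁₀[3.57e-05 + 8.5e-05])² = 0.25/(-3.918)² = 0.01628.
Darcy-Weisbach: ΔP = f(L/D)(ρV²/2) = 0.01628·(182.9/0.5905)·(814.2·0.9377²/2) = 0.01628·309.7·358 = 1805 Pa.
Head loss h_f = ΔP/(ρg) = 1805/(814.2·9.81) = 0.2260 m.

h_f ≈ 0.2260 m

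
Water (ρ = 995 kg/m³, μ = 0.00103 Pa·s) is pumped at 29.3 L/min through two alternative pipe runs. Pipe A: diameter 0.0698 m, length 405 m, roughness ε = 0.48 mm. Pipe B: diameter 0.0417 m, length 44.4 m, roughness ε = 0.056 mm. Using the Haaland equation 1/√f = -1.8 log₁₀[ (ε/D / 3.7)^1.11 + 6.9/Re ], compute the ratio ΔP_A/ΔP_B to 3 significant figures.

ΔP_A/ΔP_B ≈ 0.932

Pipe A: V = Q/A = 0.0004883/0.003826 = 0.1276 m/s; Re = 8605; ε/D = 0.00688; Haaland → f = 0.04048; ΔP_A = f(L/D)(ρV²/2) = 1903 Pa.
Pipe B: V = Q/A = 0.0004883/0.001366 = 0.3576 m/s; Re = 1.44e+04; ε/D = 0.00134; Haaland → f = 0.03014; ΔP_B = f(L/D)(ρV²/2) = 2041 Pa.
ΔP_A/ΔP_B = 1903/2041 = 0.932.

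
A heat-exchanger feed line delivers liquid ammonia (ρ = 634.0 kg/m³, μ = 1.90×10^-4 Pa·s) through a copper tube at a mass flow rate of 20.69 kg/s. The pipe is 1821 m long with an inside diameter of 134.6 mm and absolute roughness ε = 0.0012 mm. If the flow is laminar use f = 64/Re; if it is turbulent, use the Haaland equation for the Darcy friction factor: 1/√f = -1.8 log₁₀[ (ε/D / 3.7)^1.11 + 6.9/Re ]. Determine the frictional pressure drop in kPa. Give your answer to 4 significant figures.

ΔP ≈ 263.7 kPa

A = πD²/4 = π(0.1346)²/4 = 0.01423 m²; mean velocity V = ṁ/(ρA) = 20.69/(634 · 0.01423) = 2.293 m/s.
Reynolds number Re = ρVD/μ = 634 · 2.293 · 0.1346 / 0.00019 = 1.03e+06.
Re > 4000 → turbulent. Relative roughness ε/D = 1.2e-06/0.1346 = 8.92e-06. Haaland: 1/√f = -1.8 log₁₀[(8.92e-06/3.7)^1.11 + 6.9/1.03e+06] = -1.8 log₁₀[5.81e-07 + 6.7e-06] = 9.248, so f = 0.01169.
Darcy-Weisbach: ΔP = f(L/D)(ρV²/2) = 0.01169·(1821/0.1346)·(634·2.293²/2) = 0.01169·1.353e+04·1667 = 2.637e+05 Pa.
ΔP = 2.637e+05 Pa = 263.7 kPa.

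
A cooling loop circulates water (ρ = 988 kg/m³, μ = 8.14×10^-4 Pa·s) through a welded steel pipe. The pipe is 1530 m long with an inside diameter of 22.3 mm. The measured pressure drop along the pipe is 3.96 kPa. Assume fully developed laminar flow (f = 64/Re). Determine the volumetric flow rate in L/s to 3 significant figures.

Q ≈ 0.0193 L/s

For laminar flow, f = 64/Re with Re = ρVD/μ, so Darcy-Weisbach reduces to ΔP = 32μLV/D². Solving for V: V = ΔP·D²/(32μL) = 3960·(0.0223)²/(32·0.000814·1530) = 0.04941 m/s.
Check: Re = ρVD/μ = 988·0.04941·0.0223/0.000814 = 1337 < 2300, so the laminar assumption holds.
Q = V·A = 0.04941·(π/4·0.0223²) = 1.93e-05 m³/s = 0.0193 L/s.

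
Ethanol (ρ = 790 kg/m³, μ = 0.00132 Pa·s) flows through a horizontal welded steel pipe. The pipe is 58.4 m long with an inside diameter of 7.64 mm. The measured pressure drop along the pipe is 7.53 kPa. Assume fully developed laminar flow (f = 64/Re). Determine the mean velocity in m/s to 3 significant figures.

V ≈ 0.178 m/s

For laminar flow, f = 64/Re with Re = ρVD/μ, so Darcy-Weisbach reduces to ΔP = 32μLV/D². Solving for V: V = ΔP·D²/(32μL) = 7530·(0.00764)²/(32·0.00132·58.4) = 0.1782 m/s.
Check: Re = ρVD/μ = 790·0.1782·0.00764/0.00132 = 814.7 < 2300, so the laminar assumption holds.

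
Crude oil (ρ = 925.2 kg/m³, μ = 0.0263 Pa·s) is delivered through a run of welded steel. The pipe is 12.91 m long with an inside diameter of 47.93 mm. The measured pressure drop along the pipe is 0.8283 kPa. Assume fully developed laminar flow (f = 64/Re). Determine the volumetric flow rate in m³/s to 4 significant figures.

For laminar flow, f = 64/Re with Re = ρVD/μ, so Darcy-Weisbach reduces to ΔP = 32μLV/D². Solving for V: V = ΔP·D²/(32μL) = 828.3·(0.04793)²/(32·0.0263·12.91) = 0.1751 m/s.
Check: Re = ρVD/μ = 925.2·0.1751·0.04793/0.0263 = 295.3 < 2300, so the laminar assumption holds.
Q = V·A = 0.1751·(π/4·0.04793²) = 0.000316 m³/s = 3.160×10^-4 m³/s.

Q ≈ 3.160×10^-4 m³/s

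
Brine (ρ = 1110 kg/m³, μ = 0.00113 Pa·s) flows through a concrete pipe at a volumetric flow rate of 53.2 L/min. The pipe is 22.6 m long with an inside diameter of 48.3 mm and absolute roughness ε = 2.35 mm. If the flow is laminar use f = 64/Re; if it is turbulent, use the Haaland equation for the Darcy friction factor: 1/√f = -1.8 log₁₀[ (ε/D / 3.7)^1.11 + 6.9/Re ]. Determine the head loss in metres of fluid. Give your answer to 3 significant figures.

h_f ≈ 0.401 m

Q = 53.2 L/min = 53.2/60000 = 0.0008867 m³/s.
Cross-sectional area A = πD²/4 = π(0.0483)²/4 = 0.001832 m²; mean velocity V = Q/A = 0.0008867/0.001832 = 0.4839 m/s.
Reynolds number Re = ρVD/μ = 1110 · 0.4839 · 0.0483 / 0.00113 = 2.296e+04.
Re > 4000 → turbulent. Relative roughness ε/D = 0.00235/0.0483 = 0.0487. Haaland: 1/√f = -1.8 log₁₀[(0.0487/3.7)^1.11 + 6.9/2.296e+04] = -1.8 log₁₀[0.00817 + 0.000301] = 3.73, so f = 0.07187.
Darcy-Weisbach: ΔP = f(L/D)(ρV²/2) = 0.07187·(22.6/0.0483)·(1110·0.4839²/2) = 0.07187·467.9·130 = 4371 Pa.
Head loss h_f = ΔP/(ρg) = 4371/(1110·9.81) = 0.401 m.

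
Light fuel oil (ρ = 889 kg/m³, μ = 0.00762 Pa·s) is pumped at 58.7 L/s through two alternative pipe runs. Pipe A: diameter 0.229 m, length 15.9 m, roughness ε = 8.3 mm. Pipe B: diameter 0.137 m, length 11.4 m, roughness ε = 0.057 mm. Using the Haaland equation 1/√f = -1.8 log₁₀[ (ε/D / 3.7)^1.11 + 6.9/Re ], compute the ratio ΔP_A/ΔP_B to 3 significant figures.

Pipe A: V = Q/A = 0.0587/0.04119 = 1.425 m/s; Re = 3.808e+04; ε/D = 0.0362; Haaland → f = 0.06281; ΔP_A = f(L/D)(ρV²/2) = 3937 Pa.
Pipe B: V = Q/A = 0.0587/0.01474 = 3.982 m/s; Re = 6.365e+04; ε/D = 0.000416; Haaland → f = 0.0211; ΔP_B = f(L/D)(ρV²/2) = 1.238e+04 Pa.
ΔP_A/ΔP_B = 3937/1.238e+04 = 0.318.

ΔP_A/ΔP_B ≈ 0.318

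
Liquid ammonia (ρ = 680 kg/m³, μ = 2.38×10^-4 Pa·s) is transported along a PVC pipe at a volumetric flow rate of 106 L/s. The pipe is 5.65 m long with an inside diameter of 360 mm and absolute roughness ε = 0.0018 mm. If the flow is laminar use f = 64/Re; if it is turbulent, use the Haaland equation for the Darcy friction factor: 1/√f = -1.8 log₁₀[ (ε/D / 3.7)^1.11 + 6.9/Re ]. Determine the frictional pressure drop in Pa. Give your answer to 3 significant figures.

ΔP ≈ 66.8 Pa

Q = 106 L/s = 106/1000 = 0.106 m³/s.
Cross-sectional area A = πD²/4 = π(0.36)²/4 = 0.1018 m²; mean velocity V = Q/A = 0.106/0.1018 = 1.041 m/s.
Reynolds number Re = ρVD/μ = 680 · 1.041 · 0.36 / 0.000238 = 1.071e+06.
Re > 4000 → turbulent. Relative roughness ε/D = 1.8e-06/0.36 = 5e-06. Haaland: 1/√f = -1.8 log₁₀[(5e-06/3.7)^1.11 + 6.9/1.071e+06] = -1.8 log₁₀[3.06e-07 + 6.44e-06] = 9.308, so f = 0.01154.
Darcy-Weisbach: ΔP = f(L/D)(ρV²/2) = 0.01154·(5.65/0.36)·(680·1.041²/2) = 0.01154·15.69·368.7 = 66.8 Pa.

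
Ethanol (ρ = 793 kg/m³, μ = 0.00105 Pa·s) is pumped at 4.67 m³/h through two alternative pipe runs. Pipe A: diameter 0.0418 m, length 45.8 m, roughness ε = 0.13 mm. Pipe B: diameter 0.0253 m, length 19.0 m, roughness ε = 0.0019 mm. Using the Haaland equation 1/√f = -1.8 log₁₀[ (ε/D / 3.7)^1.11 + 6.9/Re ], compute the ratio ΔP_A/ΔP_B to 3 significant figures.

Pipe A: V = Q/A = 0.001297/0.001372 = 0.9453 m/s; Re = 2.984e+04; ε/D = 0.00311; Haaland → f = 0.02996; ΔP_A = f(L/D)(ρV²/2) = 1.163e+04 Pa.
Pipe B: V = Q/A = 0.001297/0.0005027 = 2.58 m/s; Re = 4.93e+04; ε/D = 7.51e-05; Haaland → f = 0.02098; ΔP_B = f(L/D)(ρV²/2) = 4.16e+04 Pa.
ΔP_A/ΔP_B = 1.163e+04/4.16e+04 = 0.280.

ΔP_A/ΔP_B ≈ 0.280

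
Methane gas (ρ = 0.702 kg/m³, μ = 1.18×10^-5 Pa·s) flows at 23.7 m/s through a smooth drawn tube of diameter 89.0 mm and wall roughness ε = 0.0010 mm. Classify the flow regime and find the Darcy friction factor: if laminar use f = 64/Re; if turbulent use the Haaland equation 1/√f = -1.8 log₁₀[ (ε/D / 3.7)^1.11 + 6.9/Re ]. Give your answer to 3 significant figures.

Re = ρVD/μ = 0.702·23.7·0.089/1.18e-05 = 1.255e+05.
Re > 4000 → turbulent. ε/D = 1e-06/0.089 = 1.12e-05; Haaland: 1/√f = -1.8 log₁₀[7.51e-07 + 5.5e-05] = 7.657, so f = 0.01706.

f ≈ 0.0171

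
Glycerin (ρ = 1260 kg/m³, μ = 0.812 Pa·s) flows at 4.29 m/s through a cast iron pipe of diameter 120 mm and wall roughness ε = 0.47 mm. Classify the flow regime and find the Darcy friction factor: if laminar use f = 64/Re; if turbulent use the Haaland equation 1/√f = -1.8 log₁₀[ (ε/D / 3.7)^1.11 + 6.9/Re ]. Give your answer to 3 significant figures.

Re = ρVD/μ = 1260·4.29·0.12/0.812 = 798.8.
Re < 2300 → laminar, so f = 64/Re = 0.08012 (roughness is irrelevant in laminar flow).

f ≈ 0.0801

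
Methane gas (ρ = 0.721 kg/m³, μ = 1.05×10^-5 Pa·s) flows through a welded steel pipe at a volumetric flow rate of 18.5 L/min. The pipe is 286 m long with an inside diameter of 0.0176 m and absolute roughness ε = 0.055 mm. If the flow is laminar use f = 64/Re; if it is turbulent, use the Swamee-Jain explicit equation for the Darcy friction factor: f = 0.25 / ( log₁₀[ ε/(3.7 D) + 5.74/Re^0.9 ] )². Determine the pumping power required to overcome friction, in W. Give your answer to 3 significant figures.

Q = 18.5 L/min = 18.5/60000 = 0.0003083 m³/s.
Cross-sectional area A = πD²/4 = π(0.0176)²/4 = 0.0002433 m²; mean velocity V = Q/A = 0.0003083/0.0002433 = 1.267 m/s.
Reynolds number Re = ρVD/μ = 0.721 · 1.267 · 0.0176 / 1.05e-05 = 1532.
Re < 2300 → laminar flow, so f = 64/Re = 64/1532 = 0.04178 (the turbulent correlation is not needed).
Darcy-Weisbach: ΔP = f(L/D)(ρV²/2) = 0.04178·(286/0.0176)·(0.721·1.267²/2) = 0.04178·1.625e+04·0.579 = 393.2 Pa.
Pumping power P = QΔP = 0.0003083·393.2 = 0.1212 W = 0.121 W.

P ≈ 0.121 W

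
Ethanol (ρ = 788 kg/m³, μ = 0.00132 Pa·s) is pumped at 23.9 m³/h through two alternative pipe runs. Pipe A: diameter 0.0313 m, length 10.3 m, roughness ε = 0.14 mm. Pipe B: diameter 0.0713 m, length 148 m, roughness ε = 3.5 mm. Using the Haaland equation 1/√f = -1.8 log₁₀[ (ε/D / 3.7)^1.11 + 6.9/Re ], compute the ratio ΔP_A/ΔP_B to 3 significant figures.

ΔP_A/ΔP_B ≈ 1.79

Pipe A: V = Q/A = 0.006639/0.0007694 = 8.628 m/s; Re = 1.612e+05; ε/D = 0.00447; Haaland → f = 0.03; ΔP_A = f(L/D)(ρV²/2) = 2.896e+05 Pa.
Pipe B: V = Q/A = 0.006639/0.003993 = 1.663 m/s; Re = 7.077e+04; ε/D = 0.0491; Haaland → f = 0.07143; ΔP_B = f(L/D)(ρV²/2) = 1.615e+05 Pa.
ΔP_A/ΔP_B = 2.896e+05/1.615e+05 = 1.79.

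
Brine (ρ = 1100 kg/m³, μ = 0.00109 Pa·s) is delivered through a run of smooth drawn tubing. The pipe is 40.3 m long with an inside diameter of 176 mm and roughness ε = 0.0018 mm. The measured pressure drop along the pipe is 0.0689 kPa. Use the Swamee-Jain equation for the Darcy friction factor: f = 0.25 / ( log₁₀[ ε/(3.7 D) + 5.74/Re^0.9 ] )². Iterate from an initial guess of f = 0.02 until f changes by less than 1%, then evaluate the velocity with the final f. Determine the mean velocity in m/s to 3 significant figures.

Rearranging Darcy-Weisbach: V = √(2·ΔP·D/(f·L·ρ)). With ε/D = 1.8e-06/0.176 = 1.02e-05, iterate starting from f = 0.02:
  f = 0.02 → V = √(2·68.9·0.176/(0.02·40.3·1100)) = 0.1654 m/s; Re = ρVD/μ = 2.938e+04; f → 0.02352
  f = 0.02352 → V = 0.1525 m/s; Re = 2.709e+04; f → 0.02398
  f = 0.02398 → V = 0.151 m/s; Re = 2.683e+04; f → 0.02404
Converged (Δf/f < 1%). With the final f = 0.02404: V = √(2·68.9·0.176/(0.02404·40.3·1100)) = 0.1509 m/s.

V ≈ 0.151 m/s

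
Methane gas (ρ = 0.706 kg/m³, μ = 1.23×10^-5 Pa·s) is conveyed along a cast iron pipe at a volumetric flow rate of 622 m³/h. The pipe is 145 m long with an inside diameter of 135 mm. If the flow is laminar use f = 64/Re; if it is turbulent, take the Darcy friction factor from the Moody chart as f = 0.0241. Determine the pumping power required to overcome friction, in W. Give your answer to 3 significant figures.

Q = 622 m³/h = 622/3600 = 0.1728 m³/s.
Cross-sectional area A = πD²/4 = π(0.135)²/4 = 0.01431 m²; mean velocity V = Q/A = 0.1728/0.01431 = 12.07 m/s.
Reynolds number Re = ρVD/μ = 0.706 · 12.07 · 0.135 / 1.23e-05 = 9.353e+04.
Re > 4000 → turbulent; use the Moody-chart value f = 0.0241.
Darcy-Weisbach: ΔP = f(L/D)(ρV²/2) = 0.0241·(145/0.135)·(0.706·12.07²/2) = 0.0241·1074·51.43 = 1331 Pa.
Pumping power P = QΔP = 0.1728·1331 = 230.0 W = 230 W.

P ≈ 230 W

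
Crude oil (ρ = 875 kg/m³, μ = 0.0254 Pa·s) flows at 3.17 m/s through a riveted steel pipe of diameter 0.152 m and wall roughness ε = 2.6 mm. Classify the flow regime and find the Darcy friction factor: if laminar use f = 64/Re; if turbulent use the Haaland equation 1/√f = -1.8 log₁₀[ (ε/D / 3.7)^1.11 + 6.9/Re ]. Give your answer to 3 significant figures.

f ≈ 0.0483

Re = ρVD/μ = 875·3.17·0.152/0.0254 = 1.66e+04.
Re > 4000 → turbulent. ε/D = 0.0026/0.152 = 0.0171; Haaland: 1/√f = -1.8 log₁₀[0.00256 + 0.000416] = 4.548, so f = 0.04835.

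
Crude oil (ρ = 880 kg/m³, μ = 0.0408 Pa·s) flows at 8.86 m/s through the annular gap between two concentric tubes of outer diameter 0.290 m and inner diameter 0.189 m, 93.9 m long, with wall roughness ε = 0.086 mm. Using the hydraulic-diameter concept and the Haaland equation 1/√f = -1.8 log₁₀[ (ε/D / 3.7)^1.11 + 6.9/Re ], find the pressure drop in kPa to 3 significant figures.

ΔP ≈ 884 kPa

Hydraulic diameter D_h = 4A/P = D_o - D_i = 0.29 - 0.189 = 0.101 m.
Re = ρVD_h/μ = 880·8.86·0.101/0.0408 = 1.93e+04.
ε/D_h = 8.6e-05/0.101 = 0.000851; Haaland gives 1/√f = -1.8 log₁₀[9.16e-05+0.000357] = 6.026, so f = 0.02754.
ΔP = f(L/D_h)(ρV²/2) = 0.02754·93.9/0.101·3.454e+04 = 8.844e+05 Pa.
ΔP = 884 kPa.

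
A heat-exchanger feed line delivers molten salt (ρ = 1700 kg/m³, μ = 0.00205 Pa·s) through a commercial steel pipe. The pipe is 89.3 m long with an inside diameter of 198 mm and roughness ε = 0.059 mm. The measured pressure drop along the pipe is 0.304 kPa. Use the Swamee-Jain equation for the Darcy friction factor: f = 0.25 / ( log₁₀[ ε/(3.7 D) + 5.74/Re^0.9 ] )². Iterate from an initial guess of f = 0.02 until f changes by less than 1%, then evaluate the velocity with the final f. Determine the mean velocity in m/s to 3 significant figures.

Rearranging Darcy-Weisbach: V = √(2·ΔP·D/(f·L·ρ)). With ε/D = 5.9e-05/0.198 = 0.000298, iterate starting from f = 0.02:
  f = 0.02 → V = √(2·304·0.198/(0.02·89.3·1700)) = 0.1991 m/s; Re = ρVD/μ = 3.269e+04; f → 0.02383
  f = 0.02383 → V = 0.1824 m/s; Re = 2.995e+04; f → 0.02427
  f = 0.02427 → V = 0.1807 m/s; Re = 2.968e+04; f → 0.02432
Converged (Δf/f < 1%). With the final f = 0.02432: V = √(2·304·0.198/(0.02432·89.3·1700)) = 0.1806 m/s.

V ≈ 0.181 m/s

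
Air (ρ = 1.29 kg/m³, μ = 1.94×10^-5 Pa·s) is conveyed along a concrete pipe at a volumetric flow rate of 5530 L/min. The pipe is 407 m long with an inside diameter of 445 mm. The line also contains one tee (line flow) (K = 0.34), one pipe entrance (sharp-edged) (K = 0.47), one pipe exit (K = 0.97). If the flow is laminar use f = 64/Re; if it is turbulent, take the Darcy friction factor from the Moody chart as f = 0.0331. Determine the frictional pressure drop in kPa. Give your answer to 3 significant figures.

ΔP ≈ 0.00726 kPa

Q = 5530 L/min = 5530/60000 = 0.09217 m³/s.
Cross-sectional area A = πD²/4 = π(0.445)²/4 = 0.1555 m²; mean velocity V = Q/A = 0.09217/0.1555 = 0.5926 m/s.
Reynolds number Re = ρVD/μ = 1.29 · 0.5926 · 0.445 / 1.94e-05 = 1.754e+04.
Re > 4000 → turbulent; use the Moody-chart value f = 0.0331.
Total minor-loss coefficient ΣK = 1·0.34 + 1·0.47 + 1·0.97 = 1.78.
ΔP = [f·L/D + ΣK]·(ρV²/2) = [0.0331·407/0.445 + 1.78]·(1.29·0.5926²/2) = [30.27 + 1.78]·0.2265 = 7.26 Pa.
ΔP = 7.26 Pa = 0.00726 kPa.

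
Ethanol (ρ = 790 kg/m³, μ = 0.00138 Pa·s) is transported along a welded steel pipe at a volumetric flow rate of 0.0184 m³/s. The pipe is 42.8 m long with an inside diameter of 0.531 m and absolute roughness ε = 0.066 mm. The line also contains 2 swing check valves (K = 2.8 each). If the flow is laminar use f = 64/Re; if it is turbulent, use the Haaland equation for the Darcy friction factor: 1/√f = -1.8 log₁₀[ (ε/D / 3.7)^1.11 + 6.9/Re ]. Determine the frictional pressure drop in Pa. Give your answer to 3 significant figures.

Cross-sectional area A = πD²/4 = π(0.531)²/4 = 0.2215 m²; mean velocity V = Q/A = 0.0184/0.2215 = 0.08309 m/s.
Reynolds number Re = ρVD/μ = 790 · 0.08309 · 0.531 / 0.00138 = 2.526e+04.
Re > 4000 → turbulent. Relative roughness ε/D = 6.6e-05/0.531 = 0.000124. Haaland: 1/√f = -1.8 log₁₀[(0.000124/3.7)^1.11 + 6.9/2.526e+04] = -1.8 log₁₀[1.08e-05 + 0.000273] = 6.384, so f = 0.02454.
Total minor-loss coefficient ΣK = 2·2.8 = 5.6.
ΔP = [f·L/D + ΣK]·(ρV²/2) = [0.02454·42.8/0.531 + 5.6]·(790·0.08309²/2) = [1.978 + 5.6]·2.727 = 20.66 Pa.

ΔP ≈ 20.7 Pa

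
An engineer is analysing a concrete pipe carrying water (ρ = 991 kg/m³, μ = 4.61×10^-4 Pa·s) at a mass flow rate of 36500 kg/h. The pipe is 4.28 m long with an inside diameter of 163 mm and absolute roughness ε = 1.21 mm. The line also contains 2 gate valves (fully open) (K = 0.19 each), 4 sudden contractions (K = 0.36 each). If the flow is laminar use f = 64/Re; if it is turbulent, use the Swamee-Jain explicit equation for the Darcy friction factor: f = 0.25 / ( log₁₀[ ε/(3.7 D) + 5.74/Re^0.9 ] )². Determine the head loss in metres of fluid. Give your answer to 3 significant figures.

ṁ = 36500 kg/h = 36500/3600 = 10.14 kg/s.
A = πD²/4 = π(0.163)²/4 = 0.02087 m²; mean velocity V = ṁ/(ρA) = 10.14/(991 · 0.02087) = 0.4903 m/s.
Reynolds number Re = ρVD/μ = 991 · 0.4903 · 0.163 / 0.000461 = 1.718e+05.
Re > 4000 → turbulent. Relative roughness ε/D = 0.00121/0.163 = 0.00742. Swamee-Jain: f = 0.25/(log₁₀[0.00742/3.7 + 5.74/1.718e+05^0.9])² = 0.25/(log₁₀[0.00201 + 0.000112])² = 0.25/(-2.674)² = 0.03496.
Total minor-loss coefficient ΣK = 2·0.19 + 4·0.36 = 1.82.
ΔP = [f·L/D + ΣK]·(ρV²/2) = [0.03496·4.28/0.163 + 1.82]·(991·0.4903²/2) = [0.918 + 1.82]·119.1 = 326.1 Pa.
Head loss h_f = ΔP/(ρg) = 326.1/(991·9.81) = 0.0335 m.

h_f ≈ 0.0335 m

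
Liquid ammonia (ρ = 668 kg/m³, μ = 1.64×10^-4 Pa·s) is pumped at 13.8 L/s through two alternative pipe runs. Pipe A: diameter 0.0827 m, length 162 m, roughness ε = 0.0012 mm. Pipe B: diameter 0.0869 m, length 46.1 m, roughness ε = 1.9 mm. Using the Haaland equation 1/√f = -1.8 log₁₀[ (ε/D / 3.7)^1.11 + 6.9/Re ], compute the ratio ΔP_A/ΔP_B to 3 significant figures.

Pipe A: V = Q/A = 0.0138/0.005372 = 2.569 m/s; Re = 8.654e+05; ε/D = 1.45e-05; Haaland → f = 0.01212; ΔP_A = f(L/D)(ρV²/2) = 5.232e+04 Pa.
Pipe B: V = Q/A = 0.0138/0.005931 = 2.327 m/s; Re = 8.236e+05; ε/D = 0.0219; Haaland → f = 0.05049; ΔP_B = f(L/D)(ρV²/2) = 4.843e+04 Pa.
ΔP_A/ΔP_B = 5.232e+04/4.843e+04 = 1.08.

ΔP_A/ΔP_B ≈ 1.08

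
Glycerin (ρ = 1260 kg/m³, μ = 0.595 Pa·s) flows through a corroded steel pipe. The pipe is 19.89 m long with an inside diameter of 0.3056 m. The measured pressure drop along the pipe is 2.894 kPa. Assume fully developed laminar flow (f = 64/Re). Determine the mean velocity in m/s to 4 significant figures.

For laminar flow, f = 64/Re with Re = ρVD/μ, so Darcy-Weisbach reduces to ΔP = 32μLV/D². Solving for V: V = ΔP·D²/(32μL) = 2894·(0.3056)²/(32·0.595·19.89) = 0.7137 m/s.
Check: Re = ρVD/μ = 1260·0.7137·0.3056/0.595 = 461.9 < 2300, so the laminar assumption holds.

V ≈ 0.7137 m/s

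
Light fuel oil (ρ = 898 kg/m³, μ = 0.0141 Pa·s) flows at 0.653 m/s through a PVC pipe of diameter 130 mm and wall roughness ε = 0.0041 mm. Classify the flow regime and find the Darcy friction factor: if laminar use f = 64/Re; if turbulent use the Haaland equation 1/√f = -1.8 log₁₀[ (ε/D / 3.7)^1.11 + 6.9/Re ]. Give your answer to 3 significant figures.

Re = ρVD/μ = 898·0.653·0.13/0.0141 = 5406.
Re > 4000 → turbulent. ε/D = 4.1e-06/0.13 = 3.15e-05; Haaland: 1/√f = -1.8 log₁₀[2.36e-06 + 0.00128] = 5.208, so f = 0.03687.

f ≈ 0.0369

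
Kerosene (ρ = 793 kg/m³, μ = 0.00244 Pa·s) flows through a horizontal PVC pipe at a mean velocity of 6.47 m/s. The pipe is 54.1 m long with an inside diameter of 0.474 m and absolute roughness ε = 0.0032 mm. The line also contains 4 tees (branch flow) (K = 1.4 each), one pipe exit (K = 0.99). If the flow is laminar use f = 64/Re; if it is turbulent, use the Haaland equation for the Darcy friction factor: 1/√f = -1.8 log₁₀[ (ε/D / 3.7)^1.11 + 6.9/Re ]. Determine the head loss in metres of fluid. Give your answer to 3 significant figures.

Reynolds number Re = ρVD/μ = 793 · 6.47 · 0.474 / 0.00244 = 9.967e+05.
Re > 4000 → turbulent. Relative roughness ε/D = 3.2e-06/0.474 = 6.75e-06. Haaland: 1/√f = -1.8 log₁₀[(6.75e-06/3.7)^1.11 + 6.9/9.967e+05] = -1.8 log₁₀[4.26e-07 + 6.92e-06] = 9.241, so f = 0.01171.
Total minor-loss coefficient ΣK = 4·1.4 + 1·0.99 = 6.59.
ΔP = [f·L/D + ΣK]·(ρV²/2) = [0.01171·54.1/0.474 + 6.59]·(793·6.47²/2) = [1.337 + 6.59]·1.66e+04 = 1.316e+05 Pa.
Head loss h_f = ΔP/(ρg) = 1.316e+05/(793·9.81) = 16.9 m.

h_f ≈ 16.9 m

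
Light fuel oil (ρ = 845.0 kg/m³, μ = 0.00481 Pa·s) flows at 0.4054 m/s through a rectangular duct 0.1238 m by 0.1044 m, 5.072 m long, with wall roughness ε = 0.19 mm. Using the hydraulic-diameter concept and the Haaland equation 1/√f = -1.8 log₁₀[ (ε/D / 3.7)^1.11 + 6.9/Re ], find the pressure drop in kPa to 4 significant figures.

Hydraulic diameter D_h = 4A/P = 4·(0.1238·0.1044)/(2·(0.1238+0.1044)) = 0.0517/0.4564 = 0.1133 m.
Re = ρVD_h/μ = 845·0.4054·0.1133/0.00481 = 8067.
ε/D_h = 0.00019/0.1133 = 0.00168; Haaland gives 1/√f = -1.8 log₁₀[0.000194+0.000855] = 5.362, so f = 0.03478.
ΔP = f(L/D_h)(ρV²/2) = 0.03478·5.072/0.1133·69.44 = 108.1 Pa.
ΔP = 0.1081 kPa.

ΔP ≈ 0.1081 kPa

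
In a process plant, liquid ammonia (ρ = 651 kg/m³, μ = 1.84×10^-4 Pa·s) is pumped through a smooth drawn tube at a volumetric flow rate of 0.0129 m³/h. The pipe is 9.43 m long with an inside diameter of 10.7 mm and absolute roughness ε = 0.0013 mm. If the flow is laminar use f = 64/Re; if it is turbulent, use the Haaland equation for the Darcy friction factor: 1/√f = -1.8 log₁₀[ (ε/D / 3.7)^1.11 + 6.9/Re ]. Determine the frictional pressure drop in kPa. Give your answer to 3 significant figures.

Q = 0.0129 m³/h = 0.0129/3600 = 3.583e-06 m³/s.
Cross-sectional area A = πD²/4 = π(0.0107)²/4 = 8.992e-05 m²; mean velocity V = Q/A = 3.583e-06/8.992e-05 = 0.03985 m/s.
Reynolds number Re = ρVD/μ = 651 · 0.03985 · 0.0107 / 0.000184 = 1509.
Re < 2300 → laminar flow, so f = 64/Re = 64/1509 = 0.04242 (the turbulent correlation is not needed).
Darcy-Weisbach: ΔP = f(L/D)(ρV²/2) = 0.04242·(9.43/0.0107)·(651·0.03985²/2) = 0.04242·881.3·0.5169 = 19.33 Pa.
ΔP = 19.33 Pa = 0.0193 kPa.

ΔP ≈ 0.0193 kPa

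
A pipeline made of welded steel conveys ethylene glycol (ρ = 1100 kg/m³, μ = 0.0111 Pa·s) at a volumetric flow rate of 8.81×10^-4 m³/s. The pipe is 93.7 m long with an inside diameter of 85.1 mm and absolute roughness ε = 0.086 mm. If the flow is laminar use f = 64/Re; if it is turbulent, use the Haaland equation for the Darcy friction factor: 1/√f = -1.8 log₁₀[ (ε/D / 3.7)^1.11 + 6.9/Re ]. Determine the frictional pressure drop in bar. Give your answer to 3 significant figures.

Cross-sectional area A = πD²/4 = π(0.0851)²/4 = 0.005688 m²; mean velocity V = Q/A = 0.000881/0.005688 = 0.1549 m/s.
Reynolds number Re = ρVD/μ = 1100 · 0.1549 · 0.0851 / 0.0111 = 1306.
Re < 2300 → laminar flow, so f = 64/Re = 64/1306 = 0.049 (the turbulent correlation is not needed).
Darcy-Weisbach: ΔP = f(L/D)(ρV²/2) = 0.049·(93.7/0.0851)·(1100·0.1549²/2) = 0.049·1101·13.2 = 711.8 Pa.
ΔP = 711.8 Pa = 0.00712 bar.

ΔP ≈ 0.00712 bar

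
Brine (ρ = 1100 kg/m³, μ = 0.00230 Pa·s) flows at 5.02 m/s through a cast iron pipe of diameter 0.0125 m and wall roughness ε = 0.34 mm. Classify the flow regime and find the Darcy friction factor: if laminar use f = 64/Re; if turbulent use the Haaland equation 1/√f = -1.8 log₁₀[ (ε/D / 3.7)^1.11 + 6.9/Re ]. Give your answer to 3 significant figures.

Re = ρVD/μ = 1100·5.02·0.0125/0.0023 = 3.001e+04.
Re > 4000 → turbulent. ε/D = 0.00034/0.0125 = 0.0272; Haaland: 1/√f = -1.8 log₁₀[0.00428 + 0.00023] = 4.222, so f = 0.0561.

f ≈ 0.0561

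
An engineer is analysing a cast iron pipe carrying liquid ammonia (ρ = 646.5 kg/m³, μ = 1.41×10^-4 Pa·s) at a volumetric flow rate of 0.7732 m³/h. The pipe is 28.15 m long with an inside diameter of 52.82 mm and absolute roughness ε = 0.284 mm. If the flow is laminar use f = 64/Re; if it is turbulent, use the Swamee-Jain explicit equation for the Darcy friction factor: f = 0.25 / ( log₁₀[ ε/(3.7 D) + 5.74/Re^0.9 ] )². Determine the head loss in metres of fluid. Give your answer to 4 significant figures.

h_f ≈ 0.009120 m

Q = 0.7732 m³/h = 0.7732/3600 = 0.0002148 m³/s.
Cross-sectional area A = πD²/4 = π(0.05282)²/4 = 0.002191 m²; mean velocity V = Q/A = 0.0002148/0.002191 = 0.09802 m/s.
Reynolds number Re = ρVD/μ = 646.5 · 0.09802 · 0.05282 / 0.000141 = 2.374e+04.
Re > 4000 → turbulent. Relative roughness ε/D = 0.000284/0.05282 = 0.00538. Swamee-Jain: f = 0.25/(log₁₀[0.00538/3.7 + 5.74/2.374e+04^0.9])² = 0.25/(log₁₀[0.00145 + 0.000662])² = 0.25/(-2.675)² = 0.03495.
Darcy-Weisbach: ΔP = f(L/D)(ρV²/2) = 0.03495·(28.15/0.05282)·(646.5·0.09802²/2) = 0.03495·532.9·3.106 = 57.84 Pa.
Head loss h_f = ΔP/(ρg) = 57.84/(646.5·9.81) = 0.009120 m.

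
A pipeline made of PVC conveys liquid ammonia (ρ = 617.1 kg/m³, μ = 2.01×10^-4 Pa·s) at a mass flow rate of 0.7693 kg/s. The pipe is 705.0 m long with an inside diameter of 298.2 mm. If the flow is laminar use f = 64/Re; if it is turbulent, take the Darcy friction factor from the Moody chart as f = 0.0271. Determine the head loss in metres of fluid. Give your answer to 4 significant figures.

h_f ≈ 0.001040 m

A = πD²/4 = π(0.2982)²/4 = 0.06984 m²; mean velocity V = ṁ/(ρA) = 0.7693/(617.1 · 0.06984) = 0.01785 m/s.
Reynolds number Re = ρVD/μ = 617.1 · 0.01785 · 0.2982 / 0.000201 = 1.634e+04.
Re > 4000 → turbulent; use the Moody-chart value f = 0.0271.
Darcy-Weisbach: ΔP = f(L/D)(ρV²/2) = 0.0271·(705/0.2982)·(617.1·0.01785²/2) = 0.0271·2364·0.09831 = 6.299 Pa.
Head loss h_f = ΔP/(ρg) = 6.299/(617.1·9.81) = 0.001040 m.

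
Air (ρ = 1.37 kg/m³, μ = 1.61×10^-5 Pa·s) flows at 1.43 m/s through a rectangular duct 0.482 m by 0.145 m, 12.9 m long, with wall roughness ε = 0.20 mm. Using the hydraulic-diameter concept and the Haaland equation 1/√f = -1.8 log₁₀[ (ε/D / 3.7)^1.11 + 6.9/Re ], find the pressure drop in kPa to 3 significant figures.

Hydraulic diameter D_h = 4A/P = 4·(0.482·0.145)/(2·(0.482+0.145)) = 0.2796/1.254 = 0.2229 m.
Re = ρVD_h/μ = 1.37·1.43·0.2229/1.61e-05 = 2.713e+04.
ε/D_h = 0.0002/0.2229 = 0.000897; Haaland gives 1/√f = -1.8 log₁₀[9.7e-05+0.000254] = 6.218, so f = 0.02587.
ΔP = f(L/D_h)(ρV²/2) = 0.02587·12.9/0.2229·1.401 = 2.097 Pa.
ΔP = 0.00210 kPa.

ΔP ≈ 0.00210 kPa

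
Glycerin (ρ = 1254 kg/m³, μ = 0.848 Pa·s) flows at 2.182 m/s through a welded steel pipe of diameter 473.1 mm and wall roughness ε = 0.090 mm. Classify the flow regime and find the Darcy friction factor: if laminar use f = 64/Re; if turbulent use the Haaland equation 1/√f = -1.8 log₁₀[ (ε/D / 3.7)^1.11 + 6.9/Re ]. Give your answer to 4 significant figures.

f ≈ 0.04192

Re = ρVD/μ = 1254·2.182·0.4731/0.848 = 1527.
Re < 2300 → laminar, so f = 64/Re = 0.04192 (roughness is irrelevant in laminar flow).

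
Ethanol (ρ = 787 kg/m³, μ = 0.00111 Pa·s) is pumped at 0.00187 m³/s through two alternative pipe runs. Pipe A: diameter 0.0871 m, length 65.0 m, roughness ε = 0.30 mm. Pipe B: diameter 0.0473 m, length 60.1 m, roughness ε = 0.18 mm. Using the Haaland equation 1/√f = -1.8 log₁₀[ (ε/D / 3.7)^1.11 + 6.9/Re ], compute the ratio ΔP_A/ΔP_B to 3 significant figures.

Pipe A: V = Q/A = 0.00187/0.005958 = 0.3138 m/s; Re = 1.938e+04; ε/D = 0.00344; Haaland → f = 0.03204; ΔP_A = f(L/D)(ρV²/2) = 926.9 Pa.
Pipe B: V = Q/A = 0.00187/0.001757 = 1.064 m/s; Re = 3.569e+04; ε/D = 0.00381; Haaland → f = 0.03071; ΔP_B = f(L/D)(ρV²/2) = 1.739e+04 Pa.
ΔP_A/ΔP_B = 926.9/1.739e+04 = 0.0533.

ΔP_A/ΔP_B ≈ 0.0533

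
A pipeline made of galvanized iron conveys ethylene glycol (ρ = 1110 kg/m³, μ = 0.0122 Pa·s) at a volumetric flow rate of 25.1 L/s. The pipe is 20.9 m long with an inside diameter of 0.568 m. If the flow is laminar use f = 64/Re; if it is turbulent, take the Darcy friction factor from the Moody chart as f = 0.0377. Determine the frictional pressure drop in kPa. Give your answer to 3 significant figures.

Q = 25.1 L/s = 25.1/1000 = 0.0251 m³/s.
Cross-sectional area A = πD²/4 = π(0.568)²/4 = 0.2534 m²; mean velocity V = Q/A = 0.0251/0.2534 = 0.09906 m/s.
Reynolds number Re = ρVD/μ = 1110 · 0.09906 · 0.568 / 0.0122 = 5119.
Re > 4000 → turbulent; use the Moody-chart value f = 0.0377.
Darcy-Weisbach: ΔP = f(L/D)(ρV²/2) = 0.0377·(20.9/0.568)·(1110·0.09906²/2) = 0.0377·36.8·5.446 = 7.555 Pa.
ΔP = 7.555 Pa = 0.00755 kPa.

ΔP ≈ 0.00755 kPa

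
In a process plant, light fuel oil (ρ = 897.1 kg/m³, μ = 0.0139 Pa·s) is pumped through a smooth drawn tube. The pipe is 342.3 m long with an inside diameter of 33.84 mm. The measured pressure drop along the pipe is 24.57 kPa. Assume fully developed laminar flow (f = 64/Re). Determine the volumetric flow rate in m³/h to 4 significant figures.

For laminar flow, f = 64/Re with Re = ρVD/μ, so Darcy-Weisbach reduces to ΔP = 32μLV/D². Solving for V: V = ΔP·D²/(32μL) = 2.457e+04·(0.03384)²/(32·0.0139·342.3) = 0.1848 m/s.
Check: Re = ρVD/μ = 897.1·0.1848·0.03384/0.0139 = 403.6 < 2300, so the laminar assumption holds.
Q = V·A = 0.1848·(π/4·0.03384²) = 0.0001662 m³/s = 0.5983 m³/h.

Q ≈ 0.5983 m³/h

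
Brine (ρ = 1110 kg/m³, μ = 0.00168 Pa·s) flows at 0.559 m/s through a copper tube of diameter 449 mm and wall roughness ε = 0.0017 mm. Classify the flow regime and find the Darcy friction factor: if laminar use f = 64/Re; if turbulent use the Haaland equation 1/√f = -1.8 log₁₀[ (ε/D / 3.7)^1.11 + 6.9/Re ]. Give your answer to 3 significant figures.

Re = ρVD/μ = 1110·0.559·0.449/0.00168 = 1.658e+05.
Re > 4000 → turbulent. ε/D = 1.7e-06/0.449 = 3.79e-06; Haaland: 1/√f = -1.8 log₁₀[2.24e-07 + 4.16e-05] = 7.881, so f = 0.0161.

f ≈ 0.0161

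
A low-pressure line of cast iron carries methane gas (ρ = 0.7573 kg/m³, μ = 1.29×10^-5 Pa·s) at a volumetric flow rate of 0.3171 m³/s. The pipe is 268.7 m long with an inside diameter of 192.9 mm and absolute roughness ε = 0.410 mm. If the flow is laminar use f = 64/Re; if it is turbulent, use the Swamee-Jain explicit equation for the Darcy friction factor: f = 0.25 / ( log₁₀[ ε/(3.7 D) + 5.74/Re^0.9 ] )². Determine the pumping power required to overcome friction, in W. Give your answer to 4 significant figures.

Cross-sectional area A = πD²/4 = π(0.1929)²/4 = 0.02922 m²; mean velocity V = Q/A = 0.3171/0.02922 = 10.85 m/s.
Reynolds number Re = ρVD/μ = 0.7573 · 10.85 · 0.1929 / 1.29e-05 = 1.229e+05.
Re > 4000 → turbulent. Relative roughness ε/D = 0.00041/0.1929 = 0.00213. Swamee-Jain: f = 0.25/(log₁₀[0.00213/3.7 + 5.74/1.229e+05^0.9])² = 0.25/(log₁₀[0.000574 + 0.000151])² = 0.25/(-3.14)² = 0.02536.
Darcy-Weisbach: ΔP = f(L/D)(ρV²/2) = 0.02536·(268.7/0.1929)·(0.7573·10.85²/2) = 0.02536·1393·44.58 = 1575 Pa.
Pumping power P = QΔP = 0.3171·1575 = 499.42 W = 499.4 W.

P ≈ 499.4 W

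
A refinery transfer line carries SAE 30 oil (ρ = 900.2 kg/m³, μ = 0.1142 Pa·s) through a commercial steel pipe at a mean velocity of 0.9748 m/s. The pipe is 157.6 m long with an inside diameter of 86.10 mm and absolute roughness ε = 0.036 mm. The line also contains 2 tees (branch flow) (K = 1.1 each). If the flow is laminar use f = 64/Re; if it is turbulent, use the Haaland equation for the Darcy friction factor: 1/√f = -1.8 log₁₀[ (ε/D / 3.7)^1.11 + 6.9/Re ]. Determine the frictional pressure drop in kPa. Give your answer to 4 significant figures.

Reynolds number Re = ρVD/μ = 900.2 · 0.9748 · 0.0861 / 0.114 = 661.6.
Re < 2300 → laminar flow, so f = 64/Re = 64/661.6 = 0.09674 (the turbulent correlation is not needed).
Total minor-loss coefficient ΣK = 2·1.1 = 2.2.
ΔP = [f·L/D + ΣK]·(ρV²/2) = [0.09674·157.6/0.0861 + 2.2]·(900.2·0.9748²/2) = [177.1 + 2.2]·427.7 = 7.667e+04 Pa.
ΔP = 7.667e+04 Pa = 76.67 kPa.

ΔP ≈ 76.67 kPa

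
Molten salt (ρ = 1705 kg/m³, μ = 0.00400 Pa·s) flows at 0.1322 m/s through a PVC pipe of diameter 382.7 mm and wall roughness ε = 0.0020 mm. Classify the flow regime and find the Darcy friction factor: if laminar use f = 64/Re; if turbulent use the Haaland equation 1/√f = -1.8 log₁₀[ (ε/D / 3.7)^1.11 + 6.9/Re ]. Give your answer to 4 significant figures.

Re = ρVD/μ = 1705·0.1322·0.3827/0.004 = 2.157e+04.
Re > 4000 → turbulent. ε/D = 2e-06/0.3827 = 5.23e-06; Haaland: 1/√f = -1.8 log₁₀[3.21e-07 + 0.00032] = 6.29, so f = 0.02528.

f ≈ 0.02528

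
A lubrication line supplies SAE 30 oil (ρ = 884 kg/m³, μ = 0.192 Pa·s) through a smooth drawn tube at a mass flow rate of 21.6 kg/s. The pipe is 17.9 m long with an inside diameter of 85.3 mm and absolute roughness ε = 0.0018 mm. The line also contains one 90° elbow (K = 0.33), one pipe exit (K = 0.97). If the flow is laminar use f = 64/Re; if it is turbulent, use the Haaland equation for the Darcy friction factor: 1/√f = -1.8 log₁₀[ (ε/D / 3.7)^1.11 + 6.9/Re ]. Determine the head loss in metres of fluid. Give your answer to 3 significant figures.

h_f ≈ 8.66 m

A = πD²/4 = π(0.0853)²/4 = 0.005715 m²; mean velocity V = ṁ/(ρA) = 21.6/(884 · 0.005715) = 4.276 m/s.
Reynolds number Re = ρVD/μ = 884 · 4.276 · 0.0853 / 0.192 = 1679.
Re < 2300 → laminar flow, so f = 64/Re = 64/1679 = 0.03811 (the turbulent correlation is not needed).
Total minor-loss coefficient ΣK = 1·0.33 + 1·0.97 = 1.3.
ΔP = [f·L/D + ΣK]·(ρV²/2) = [0.03811·17.9/0.0853 + 1.3]·(884·4.276²/2) = [7.998 + 1.3]·8081 = 7.513e+04 Pa.
Head loss h_f = ΔP/(ρg) = 7.513e+04/(884·9.81) = 8.66 m.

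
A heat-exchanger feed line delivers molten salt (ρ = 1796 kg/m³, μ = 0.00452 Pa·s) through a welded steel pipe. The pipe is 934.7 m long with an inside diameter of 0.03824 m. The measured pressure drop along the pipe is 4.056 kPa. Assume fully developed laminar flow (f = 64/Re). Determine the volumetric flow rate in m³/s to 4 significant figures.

Q ≈ 5.038×10^-5 m³/s

For laminar flow, f = 64/Re with Re = ρVD/μ, so Darcy-Weisbach reduces to ΔP = 32μLV/D². Solving for V: V = ΔP·D²/(32μL) = 4056·(0.03824)²/(32·0.00452·934.7) = 0.04387 m/s.
Check: Re = ρVD/μ = 1796·0.04387·0.03824/0.00452 = 666.6 < 2300, so the laminar assumption holds.
Q = V·A = 0.04387·(π/4·0.03824²) = 5.038e-05 m³/s = 5.038×10^-5 m³/s.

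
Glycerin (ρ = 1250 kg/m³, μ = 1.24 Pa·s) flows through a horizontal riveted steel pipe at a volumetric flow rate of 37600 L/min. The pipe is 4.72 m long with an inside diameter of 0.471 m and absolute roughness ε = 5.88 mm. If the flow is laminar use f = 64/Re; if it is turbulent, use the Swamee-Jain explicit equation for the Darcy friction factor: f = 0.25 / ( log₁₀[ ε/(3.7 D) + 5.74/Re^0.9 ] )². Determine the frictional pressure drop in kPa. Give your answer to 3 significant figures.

Q = 37600 L/min = 37600/60000 = 0.6267 m³/s.
Cross-sectional area A = πD²/4 = π(0.471)²/4 = 0.1742 m²; mean velocity V = Q/A = 0.6267/0.1742 = 3.597 m/s.
Reynolds number Re = ρVD/μ = 1250 · 3.597 · 0.471 / 1.24 = 1708.
Re < 2300 → laminar flow, so f = 64/Re = 64/1708 = 0.03748 (the turbulent correlation is not needed).
Darcy-Weisbach: ΔP = f(L/D)(ρV²/2) = 0.03748·(4.72/0.471)·(1250·3.597²/2) = 0.03748·10.02·8085 = 3037 Pa.
ΔP = 3037 Pa = 3.04 kPa.

ΔP ≈ 3.04 kPa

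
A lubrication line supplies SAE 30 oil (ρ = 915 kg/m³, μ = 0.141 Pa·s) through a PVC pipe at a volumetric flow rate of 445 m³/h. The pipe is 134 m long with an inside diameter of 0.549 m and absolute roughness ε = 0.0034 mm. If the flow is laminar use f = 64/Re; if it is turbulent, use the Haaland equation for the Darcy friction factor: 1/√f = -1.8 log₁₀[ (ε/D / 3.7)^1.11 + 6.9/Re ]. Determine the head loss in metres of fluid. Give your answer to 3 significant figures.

h_f ≈ 0.117 m

Q = 445 m³/h = 445/3600 = 0.1236 m³/s.
Cross-sectional area A = πD²/4 = π(0.549)²/4 = 0.2367 m²; mean velocity V = Q/A = 0.1236/0.2367 = 0.5222 m/s.
Reynolds number Re = ρVD/μ = 915 · 0.5222 · 0.549 / 0.141 = 1860.
Re < 2300 → laminar flow, so f = 64/Re = 64/1860 = 0.0344 (the turbulent correlation is not needed).
Darcy-Weisbach: ΔP = f(L/D)(ρV²/2) = 0.0344·(134/0.549)·(915·0.5222²/2) = 0.0344·244.1·124.7 = 1047 Pa.
Head loss h_f = ΔP/(ρg) = 1047/(915·9.81) = 0.117 m.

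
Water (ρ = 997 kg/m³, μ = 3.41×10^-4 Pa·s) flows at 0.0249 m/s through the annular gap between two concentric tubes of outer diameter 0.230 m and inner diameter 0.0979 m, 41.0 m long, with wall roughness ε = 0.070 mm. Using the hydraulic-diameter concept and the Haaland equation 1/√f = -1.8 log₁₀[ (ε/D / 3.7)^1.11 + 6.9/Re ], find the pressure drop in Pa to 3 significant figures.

ΔP ≈ 3.06 Pa

Hydraulic diameter D_h = 4A/P = D_o - D_i = 0.23 - 0.0979 = 0.1321 m.
Re = ρVD_h/μ = 997·0.0249·0.1321/0.000341 = 9617.
ε/D_h = 7e-05/0.1321 = 0.00053; Haaland gives 1/√f = -1.8 log₁₀[5.41e-05+0.000717] = 5.603, so f = 0.03186.
ΔP = f(L/D_h)(ρV²/2) = 0.03186·41/0.1321·0.3091 = 3.056 Pa.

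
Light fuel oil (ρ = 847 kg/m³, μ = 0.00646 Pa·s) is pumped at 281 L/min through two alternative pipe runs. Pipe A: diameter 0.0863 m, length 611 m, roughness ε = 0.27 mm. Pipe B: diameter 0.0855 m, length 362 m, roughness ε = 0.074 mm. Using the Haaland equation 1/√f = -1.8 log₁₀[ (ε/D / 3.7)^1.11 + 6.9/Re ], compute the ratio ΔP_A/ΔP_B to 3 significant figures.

Pipe A: V = Q/A = 0.004683/0.005849 = 0.8007 m/s; Re = 9060; ε/D = 0.00313; Haaland → f = 0.03572; ΔP_A = f(L/D)(ρV²/2) = 6.866e+04 Pa.
Pipe B: V = Q/A = 0.004683/0.005741 = 0.8157 m/s; Re = 9144; ε/D = 0.000865; Haaland → f = 0.03271; ΔP_B = f(L/D)(ρV²/2) = 3.903e+04 Pa.
ΔP_A/ΔP_B = 6.866e+04/3.903e+04 = 1.76.

ΔP_A/ΔP_B ≈ 1.76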